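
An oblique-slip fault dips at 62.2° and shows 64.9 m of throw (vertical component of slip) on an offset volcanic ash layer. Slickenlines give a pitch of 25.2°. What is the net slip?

dip-slip = throw / sin(dip) = 64.9 / sin(62.2°) = 73.37 m
net slip = dip-slip / sin(rake) = 73.37 / sin(25.2°) = 172 m

172 m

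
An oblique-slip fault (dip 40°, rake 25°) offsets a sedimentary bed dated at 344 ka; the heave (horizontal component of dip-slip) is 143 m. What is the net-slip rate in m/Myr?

dip-slip = heave / cos(dip) = 143 / cos(40°) = 186.7 m
net slip = dip-slip / sin(rake) = 186.7 / sin(25°) = 441.7 m
rate = 441.7 m / 344 ka = 0.00128 m/yr = 1280 m/Myr

1280 m/Myr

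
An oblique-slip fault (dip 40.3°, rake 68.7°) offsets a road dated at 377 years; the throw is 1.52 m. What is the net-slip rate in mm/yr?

dip-slip = throw / sin(dip) = 1.52 / sin(40.3°) = 2.350 m
net slip = dip-slip / sin(rake) = 2.350 / sin(68.7°) = 2.522 m
rate = 2.522 m / 377 years = 0.00669 m/yr = 6.69 mm/yr

6.69 mm/yr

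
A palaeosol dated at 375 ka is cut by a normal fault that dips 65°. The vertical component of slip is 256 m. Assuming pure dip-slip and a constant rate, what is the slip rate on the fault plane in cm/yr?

0.0753 cm/yr

dip-slip = throw / sin(dip) = 256 m / sin(65°) = 282.5 m
rate = 282.5 m / 375 ka = 0.000753 m/yr = 0.0753 cm/yr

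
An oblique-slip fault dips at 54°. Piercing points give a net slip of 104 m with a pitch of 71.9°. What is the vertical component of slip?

dip-slip = net slip × sin(rake) = 104 m × sin(71.9°) = 98.85 m
throw = dip-slip × sin(dip) = 98.85 × sin(54°) = 80 m

80 m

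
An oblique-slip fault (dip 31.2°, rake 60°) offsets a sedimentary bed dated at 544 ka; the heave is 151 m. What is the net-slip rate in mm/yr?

dip-slip = heave / cos(dip) = 151 / cos(31.2°) = 176.5 m
net slip = dip-slip / sin(rake) = 176.5 / sin(60°) = 203.8 m
rate = 203.8 m / 544 ka = 0.000375 m/yr = 0.375 mm/yr

0.375 mm/yr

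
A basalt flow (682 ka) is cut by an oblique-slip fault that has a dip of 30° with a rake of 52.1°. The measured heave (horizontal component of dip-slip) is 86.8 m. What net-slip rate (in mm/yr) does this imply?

dip-slip = heave / cos(dip) = 86.8 / cos(30°) = 100.2 m
net slip = dip-slip / sin(rake) = 100.2 / sin(52.1°) = 127 m
rate = 127 m / 682 ka = 0.000186 m/yr = 0.186 mm/yr

0.186 mm/yr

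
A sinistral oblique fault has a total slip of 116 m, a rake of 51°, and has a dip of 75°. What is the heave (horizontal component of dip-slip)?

dip-slip = net slip × sin(rake) = 116 m × sin(51°) = 90.15 m
heave = dip-slip × cos(dip) = 90.15 × cos(75°) = 23.3 m

23.3 m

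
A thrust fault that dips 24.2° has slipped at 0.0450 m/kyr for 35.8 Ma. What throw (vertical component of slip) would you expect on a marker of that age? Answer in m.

dip-slip = rate × time = 0.0450 m/kyr × 35.8 Ma = 1611 m
throw = dip-slip × sin(dip) = 1611 × sin(24.2°) = 660 m

660 m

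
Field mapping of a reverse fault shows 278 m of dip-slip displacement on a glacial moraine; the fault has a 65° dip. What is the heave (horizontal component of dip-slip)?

117 m

heave = dip-slip × cos(dip) = 278 m × cos(65°) = 117 m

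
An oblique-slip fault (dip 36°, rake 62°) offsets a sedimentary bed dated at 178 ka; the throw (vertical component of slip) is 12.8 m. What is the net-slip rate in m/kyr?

dip-slip = throw / sin(dip) = 12.8 / sin(36°) = 21.78 m
net slip = dip-slip / sin(rake) = 21.78 / sin(62°) = 24.66 m
rate = 24.66 m / 178 ka = 0.000139 m/yr = 0.139 m/kyr

0.139 m/kyr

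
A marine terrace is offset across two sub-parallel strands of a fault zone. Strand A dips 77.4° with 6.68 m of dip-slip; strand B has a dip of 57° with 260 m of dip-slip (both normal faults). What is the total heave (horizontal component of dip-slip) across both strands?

143 m

heave_A = 6.68 × cos(77.4°) = 1.457 m
heave_B = 260 × cos(57°) = 141.6 m
total = 1.457 + 141.6 = 143 m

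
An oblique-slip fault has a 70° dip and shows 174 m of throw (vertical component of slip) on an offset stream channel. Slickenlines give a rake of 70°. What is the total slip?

dip-slip = throw / sin(dip) = 174 / sin(70°) = 185.2 m
net slip = dip-slip / sin(rake) = 185.2 / sin(70°) = 197 m

197 m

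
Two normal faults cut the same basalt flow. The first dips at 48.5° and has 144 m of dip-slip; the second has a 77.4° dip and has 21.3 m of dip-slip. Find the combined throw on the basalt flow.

129 m

throw_A = 144 × sin(48.5°) = 107.8 m
throw_B = 21.3 × sin(77.4°) = 20.79 m
total = 107.8 + 20.79 = 129 m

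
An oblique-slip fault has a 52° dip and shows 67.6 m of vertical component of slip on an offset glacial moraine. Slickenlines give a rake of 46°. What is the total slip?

dip-slip = throw / sin(dip) = 67.6 / sin(52°) = 85.79 m
net slip = dip-slip / sin(rake) = 85.79 / sin(46°) = 119 m

119 m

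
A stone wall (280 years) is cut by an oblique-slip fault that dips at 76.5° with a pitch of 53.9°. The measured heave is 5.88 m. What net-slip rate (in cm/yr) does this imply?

11.1 cm/yr

dip-slip = heave / cos(dip) = 5.88 / cos(76.5°) = 25.19 m
net slip = dip-slip / sin(rake) = 25.19 / sin(53.9°) = 31.17 m
rate = 31.17 m / 280 years = 0.111 m/yr = 11.1 cm/yr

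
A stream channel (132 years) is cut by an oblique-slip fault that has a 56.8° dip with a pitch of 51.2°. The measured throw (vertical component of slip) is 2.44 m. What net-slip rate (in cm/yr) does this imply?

dip-slip = throw / sin(dip) = 2.44 / sin(56.8°) = 2.916 m
net slip = dip-slip / sin(rake) = 2.916 / sin(51.2°) = 3.742 m
rate = 3.742 m / 132 years = 0.0283 m/yr = 2.83 cm/yr

2.83 cm/yr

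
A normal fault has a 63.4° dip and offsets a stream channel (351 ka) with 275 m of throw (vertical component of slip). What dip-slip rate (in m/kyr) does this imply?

0.876 m/kyr

dip-slip = throw / sin(dip) = 275 m / sin(63.4°) = 307.6 m
rate = 307.6 m / 351 ka = 0.000876 m/yr = 0.876 m/kyr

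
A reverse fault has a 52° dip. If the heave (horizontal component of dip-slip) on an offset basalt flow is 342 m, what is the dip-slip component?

dip-slip = heave / cos(dip) = 342 / cos(52°) = 556 m

556 m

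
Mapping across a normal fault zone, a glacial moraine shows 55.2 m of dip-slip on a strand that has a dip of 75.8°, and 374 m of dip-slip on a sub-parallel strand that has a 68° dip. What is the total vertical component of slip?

throw_A = 55.2 × sin(75.8°) = 53.51 m
throw_B = 374 × sin(68°) = 346.8 m
total = 53.51 + 346.8 = 400 m

400 m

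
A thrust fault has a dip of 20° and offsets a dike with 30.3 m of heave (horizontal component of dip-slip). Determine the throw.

11 m

throw = heave × tan(dip) = 30.3 × tan(20°) = 11 m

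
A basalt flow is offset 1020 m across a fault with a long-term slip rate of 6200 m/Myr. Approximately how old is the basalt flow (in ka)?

165 ka

age = offset / rate = 1020 m / (6200 m/Myr) = 165000 yr = 165 ka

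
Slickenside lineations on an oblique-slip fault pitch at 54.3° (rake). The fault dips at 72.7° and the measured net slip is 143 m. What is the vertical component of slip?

111 m

dip-slip = net slip × sin(rake) = 143 m × sin(54.3°) = 116.1 m
throw = dip-slip × sin(dip) = 116.1 × sin(72.7°) = 111 m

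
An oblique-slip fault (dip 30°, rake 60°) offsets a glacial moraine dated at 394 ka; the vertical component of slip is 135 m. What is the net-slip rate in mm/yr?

0.791 mm/yr

dip-slip = throw / sin(dip) = 135 / sin(30°) = 270 m
net slip = dip-slip / sin(rake) = 270 / sin(60°) = 311.8 m
rate = 311.8 m / 394 ka = 0.000791 m/yr = 0.791 mm/yr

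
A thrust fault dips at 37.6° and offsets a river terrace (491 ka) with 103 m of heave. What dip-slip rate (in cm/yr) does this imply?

0.0265 cm/yr

dip-slip = heave / cos(dip) = 103 m / cos(37.6°) = 130 m
rate = 130 m / 491 ka = 0.000265 m/yr = 0.0265 cm/yr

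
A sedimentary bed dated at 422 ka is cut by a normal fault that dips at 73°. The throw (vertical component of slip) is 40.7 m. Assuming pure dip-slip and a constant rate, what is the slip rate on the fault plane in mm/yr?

0.101 mm/yr

dip-slip = throw / sin(dip) = 40.7 m / sin(73°) = 42.56 m
rate = 42.56 m / 422 ka = 0.000101 m/yr = 0.101 mm/yr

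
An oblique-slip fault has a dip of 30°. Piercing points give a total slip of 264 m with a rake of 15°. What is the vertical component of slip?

34.2 m

dip-slip = net slip × sin(rake) = 264 m × sin(15°) = 68.33 m
throw = dip-slip × sin(dip) = 68.33 × sin(30°) = 34.2 m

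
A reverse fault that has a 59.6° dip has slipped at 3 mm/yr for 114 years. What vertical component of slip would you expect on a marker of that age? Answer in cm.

dip-slip = rate × time = 3 mm/yr × 114 years = 0.3420 m
throw = dip-slip × sin(dip) = 0.3420 × sin(59.6°) = 0.295 m = 29.5 cm

29.5 cm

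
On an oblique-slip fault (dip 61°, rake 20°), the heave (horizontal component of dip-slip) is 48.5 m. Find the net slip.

dip-slip = heave / cos(dip) = 48.5 / cos(61°) = 100 m
net slip = dip-slip / sin(rake) = 100 / sin(20°) = 292 m

292 m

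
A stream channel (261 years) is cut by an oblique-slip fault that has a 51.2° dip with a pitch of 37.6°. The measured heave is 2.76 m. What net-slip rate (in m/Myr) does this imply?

dip-slip = heave / cos(dip) = 2.76 / cos(51.2°) = 4.405 m
net slip = dip-slip / sin(rake) = 4.405 / sin(37.6°) = 7.219 m
rate = 7.219 m / 261 years = 0.0277 m/yr = 27700 m/Myr

27700 m/Myr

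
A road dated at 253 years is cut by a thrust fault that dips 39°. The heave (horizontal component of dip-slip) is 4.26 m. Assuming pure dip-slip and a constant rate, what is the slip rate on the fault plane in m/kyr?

21.7 m/kyr

dip-slip = heave / cos(dip) = 4.26 m / cos(39°) = 5.482 m
rate = 5.482 m / 253 years = 0.0217 m/yr = 21.7 m/kyr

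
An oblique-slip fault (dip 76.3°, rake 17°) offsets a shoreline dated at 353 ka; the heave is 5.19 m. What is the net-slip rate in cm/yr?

0.0212 cm/yr

dip-slip = heave / cos(dip) = 5.19 / cos(76.3°) = 21.91 m
net slip = dip-slip / sin(rake) = 21.91 / sin(17°) = 74.95 m
rate = 74.95 m / 353 ka = 0.000212 m/yr = 0.0212 cm/yr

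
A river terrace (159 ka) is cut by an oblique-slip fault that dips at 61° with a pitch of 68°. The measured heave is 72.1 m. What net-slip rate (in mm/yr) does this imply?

1.01 mm/yr

dip-slip = heave / cos(dip) = 72.1 / cos(61°) = 148.7 m
net slip = dip-slip / sin(rake) = 148.7 / sin(68°) = 160.4 m
rate = 160.4 m / 159 ka = 0.00101 m/yr = 1.01 mm/yr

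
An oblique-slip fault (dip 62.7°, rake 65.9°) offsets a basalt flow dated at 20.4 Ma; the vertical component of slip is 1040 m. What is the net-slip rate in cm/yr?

0.00628 cm/yr

dip-slip = throw / sin(dip) = 1040 / sin(62.7°) = 1170 m
net slip = dip-slip / sin(rake) = 1170 / sin(65.9°) = 1282 m
rate = 1282 m / 20.4 Ma = 0.0000628 m/yr = 0.00628 cm/yr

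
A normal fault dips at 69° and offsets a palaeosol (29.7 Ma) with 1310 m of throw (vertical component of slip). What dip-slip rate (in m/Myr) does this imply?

dip-slip = throw / sin(dip) = 1310 m / sin(69°) = 1403 m
rate = 1403 m / 29.7 Ma = 0.0000472 m/yr = 47.2 m/Myr

47.2 m/Myr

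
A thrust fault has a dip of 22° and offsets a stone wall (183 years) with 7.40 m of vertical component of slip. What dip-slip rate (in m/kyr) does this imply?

108 m/kyr

dip-slip = throw / sin(dip) = 7.40 m / sin(22°) = 19.75 m
rate = 19.75 m / 183 years = 0.108 m/yr = 108 m/kyr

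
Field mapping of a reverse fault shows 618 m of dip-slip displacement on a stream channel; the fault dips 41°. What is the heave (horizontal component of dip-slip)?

heave = dip-slip × cos(dip) = 618 m × cos(41°) = 466 m

466 m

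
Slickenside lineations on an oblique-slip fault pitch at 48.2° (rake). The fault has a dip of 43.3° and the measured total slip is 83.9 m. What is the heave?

45.5 m

dip-slip = net slip × sin(rake) = 83.9 m × sin(48.2°) = 62.55 m
heave = dip-slip × cos(dip) = 62.55 × cos(43.3°) = 45.5 m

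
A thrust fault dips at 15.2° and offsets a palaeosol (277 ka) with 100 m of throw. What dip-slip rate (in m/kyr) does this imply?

dip-slip = throw / sin(dip) = 100 m / sin(15.2°) = 381.4 m
rate = 381.4 m / 277 ka = 0.00138 m/yr = 1.38 m/kyr

1.38 m/kyr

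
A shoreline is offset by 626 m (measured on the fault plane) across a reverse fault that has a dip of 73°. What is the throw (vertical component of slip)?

599 m

throw = dip-slip × sin(dip) = 626 m × sin(73°) = 599 m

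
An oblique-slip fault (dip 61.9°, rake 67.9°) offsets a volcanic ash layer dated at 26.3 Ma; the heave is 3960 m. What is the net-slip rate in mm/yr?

0.345 mm/yr

dip-slip = heave / cos(dip) = 3960 / cos(61.9°) = 8407 m
net slip = dip-slip / sin(rake) = 8407 / sin(67.9°) = 9074 m
rate = 9074 m / 26.3 Ma = 0.000345 m/yr = 0.345 mm/yr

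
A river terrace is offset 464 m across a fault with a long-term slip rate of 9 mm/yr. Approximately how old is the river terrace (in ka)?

age = offset / rate = 464 m / (9 mm/yr) = 51600 yr = 51.6 ka

51.6 ka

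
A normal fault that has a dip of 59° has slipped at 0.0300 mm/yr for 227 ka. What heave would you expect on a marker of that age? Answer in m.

dip-slip = rate × time = 0.0300 mm/yr × 227 ka = 6.810 m
heave = dip-slip × cos(dip) = 6.810 × cos(59°) = 3.51 m

3.51 m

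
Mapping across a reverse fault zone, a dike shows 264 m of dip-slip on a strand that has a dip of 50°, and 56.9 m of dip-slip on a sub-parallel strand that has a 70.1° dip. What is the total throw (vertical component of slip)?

throw_A = 264 × sin(50°) = 202.2 m
throw_B = 56.9 × sin(70.1°) = 53.50 m
total = 202.2 + 53.50 = 256 m

256 m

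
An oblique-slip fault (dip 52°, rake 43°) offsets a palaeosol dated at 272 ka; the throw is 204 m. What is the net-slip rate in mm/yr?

1.40 mm/yr

dip-slip = throw / sin(dip) = 204 / sin(52°) = 258.9 m
net slip = dip-slip / sin(rake) = 258.9 / sin(43°) = 379.6 m
rate = 379.6 m / 272 ka = 0.00140 m/yr = 1.40 mm/yr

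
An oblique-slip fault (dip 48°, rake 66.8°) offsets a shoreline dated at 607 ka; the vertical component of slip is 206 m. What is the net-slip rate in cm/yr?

0.0497 cm/yr

dip-slip = throw / sin(dip) = 206 / sin(48°) = 277.2 m
net slip = dip-slip / sin(rake) = 277.2 / sin(66.8°) = 301.6 m
rate = 301.6 m / 607 ka = 0.000497 m/yr = 0.0497 cm/yr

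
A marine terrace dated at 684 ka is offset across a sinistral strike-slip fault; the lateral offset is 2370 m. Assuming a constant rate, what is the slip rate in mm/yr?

rate = 2370 m / 684 ka = 0.00346 m/yr = 3.46 mm/yr

3.46 mm/yr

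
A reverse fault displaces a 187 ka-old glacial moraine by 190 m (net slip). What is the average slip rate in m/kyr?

1.02 m/kyr

rate = 190 m / 187 ka = 0.00102 m/yr = 1.02 m/kyr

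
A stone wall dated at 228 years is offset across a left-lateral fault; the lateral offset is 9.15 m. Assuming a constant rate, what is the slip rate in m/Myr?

40100 m/Myr

rate = 9.15 m / 228 years = 0.0401 m/yr = 40100 m/Myr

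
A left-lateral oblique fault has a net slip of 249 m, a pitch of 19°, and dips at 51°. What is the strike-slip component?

strike-slip = net slip × cos(rake) = 249 m × cos(19°) = 235 m

235 m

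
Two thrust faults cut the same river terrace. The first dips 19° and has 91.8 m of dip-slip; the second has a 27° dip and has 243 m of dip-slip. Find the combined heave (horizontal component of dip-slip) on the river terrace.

303 m

heave_A = 91.8 × cos(19°) = 86.80 m
heave_B = 243 × cos(27°) = 216.5 m
total = 86.80 + 216.5 = 303 m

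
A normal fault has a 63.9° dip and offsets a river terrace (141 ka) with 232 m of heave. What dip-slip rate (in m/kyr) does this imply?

3.74 m/kyr

dip-slip = heave / cos(dip) = 232 m / cos(63.9°) = 527.3 m
rate = 527.3 m / 141 ka = 0.00374 m/yr = 3.74 m/kyr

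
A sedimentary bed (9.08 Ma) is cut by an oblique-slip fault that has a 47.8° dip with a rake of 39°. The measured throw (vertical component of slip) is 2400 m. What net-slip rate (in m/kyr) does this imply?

dip-slip = throw / sin(dip) = 2400 / sin(47.8°) = 3240 m
net slip = dip-slip / sin(rake) = 3240 / sin(39°) = 5148 m
rate = 5148 m / 9.08 Ma = 0.000567 m/yr = 0.567 m/kyr

0.567 m/kyr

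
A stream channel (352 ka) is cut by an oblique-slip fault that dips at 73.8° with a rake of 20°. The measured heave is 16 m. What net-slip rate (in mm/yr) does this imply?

0.476 mm/yr

dip-slip = heave / cos(dip) = 16 / cos(73.8°) = 57.35 m
net slip = dip-slip / sin(rake) = 57.35 / sin(20°) = 167.7 m
rate = 167.7 m / 352 ka = 0.000476 m/yr = 0.476 mm/yr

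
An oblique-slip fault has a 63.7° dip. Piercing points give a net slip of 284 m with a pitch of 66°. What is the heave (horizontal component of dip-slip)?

dip-slip = net slip × sin(rake) = 284 m × sin(66°) = 259.4 m
heave = dip-slip × cos(dip) = 259.4 × cos(63.7°) = 115 m

115 m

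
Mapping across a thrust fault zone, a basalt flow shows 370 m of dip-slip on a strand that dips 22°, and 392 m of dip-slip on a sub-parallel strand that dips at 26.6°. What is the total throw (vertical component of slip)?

throw_A = 370 × sin(22°) = 138.6 m
throw_B = 392 × sin(26.6°) = 175.5 m
total = 138.6 + 175.5 = 314 m

314 m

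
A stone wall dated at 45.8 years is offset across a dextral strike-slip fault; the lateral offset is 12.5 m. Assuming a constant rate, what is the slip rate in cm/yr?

27.3 cm/yr

rate = 12.5 m / 45.8 years = 0.273 m/yr = 27.3 cm/yr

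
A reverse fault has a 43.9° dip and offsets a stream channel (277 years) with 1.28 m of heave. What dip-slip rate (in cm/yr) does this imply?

dip-slip = heave / cos(dip) = 1.28 m / cos(43.9°) = 1.776 m
rate = 1.776 m / 277 years = 0.00641 m/yr = 0.641 cm/yr

0.641 cm/yr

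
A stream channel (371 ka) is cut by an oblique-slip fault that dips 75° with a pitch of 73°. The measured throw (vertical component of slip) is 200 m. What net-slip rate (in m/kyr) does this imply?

0.584 m/kyr

dip-slip = throw / sin(dip) = 200 / sin(75°) = 207.1 m
net slip = dip-slip / sin(rake) = 207.1 / sin(73°) = 216.5 m
rate = 216.5 m / 371 ka = 0.000584 m/yr = 0.584 m/kyr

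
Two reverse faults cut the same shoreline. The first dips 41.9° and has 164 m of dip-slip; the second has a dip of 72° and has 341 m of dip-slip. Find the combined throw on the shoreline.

434 m

throw_A = 164 × sin(41.9°) = 109.5 m
throw_B = 341 × sin(72°) = 324.3 m
total = 109.5 + 324.3 = 434 m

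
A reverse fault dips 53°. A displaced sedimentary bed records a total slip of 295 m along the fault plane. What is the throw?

236 m

throw = dip-slip × sin(dip) = 295 m × sin(53°) = 236 m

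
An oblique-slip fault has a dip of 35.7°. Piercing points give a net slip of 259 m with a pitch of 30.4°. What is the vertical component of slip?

dip-slip = net slip × sin(rake) = 259 m × sin(30.4°) = 131.1 m
throw = dip-slip × sin(dip) = 131.1 × sin(35.7°) = 76.5 m

76.5 m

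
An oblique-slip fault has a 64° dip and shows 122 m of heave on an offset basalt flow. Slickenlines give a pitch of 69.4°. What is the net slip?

dip-slip = heave / cos(dip) = 122 / cos(64°) = 278.3 m
net slip = dip-slip / sin(rake) = 278.3 / sin(69.4°) = 297 m

297 m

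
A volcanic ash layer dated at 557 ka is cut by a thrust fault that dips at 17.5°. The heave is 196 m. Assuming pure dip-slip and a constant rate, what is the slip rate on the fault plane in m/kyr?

0.369 m/kyr

dip-slip = heave / cos(dip) = 196 m / cos(17.5°) = 205.5 m
rate = 205.5 m / 557 ka = 0.000369 m/yr = 0.369 m/kyr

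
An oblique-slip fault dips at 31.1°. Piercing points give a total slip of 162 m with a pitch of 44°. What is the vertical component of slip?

58.1 m

dip-slip = net slip × sin(rake) = 162 m × sin(44°) = 112.5 m
throw = dip-slip × sin(dip) = 112.5 × sin(31.1°) = 58.1 m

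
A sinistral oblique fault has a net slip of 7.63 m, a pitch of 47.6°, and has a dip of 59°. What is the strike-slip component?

strike-slip = net slip × cos(rake) = 7.63 m × cos(47.6°) = 5.14 m

5.14 m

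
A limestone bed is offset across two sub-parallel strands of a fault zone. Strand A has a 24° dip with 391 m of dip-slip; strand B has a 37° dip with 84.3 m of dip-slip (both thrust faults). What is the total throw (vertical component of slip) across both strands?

210 m

throw_A = 391 × sin(24°) = 159 m
throw_B = 84.3 × sin(37°) = 50.73 m
total = 159 + 50.73 = 210 m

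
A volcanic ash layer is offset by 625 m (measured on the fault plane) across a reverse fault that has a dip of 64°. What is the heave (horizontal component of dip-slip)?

274 m

heave = dip-slip × cos(dip) = 625 m × cos(64°) = 274 m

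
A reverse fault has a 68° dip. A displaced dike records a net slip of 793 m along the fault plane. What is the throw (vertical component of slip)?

735 m

throw = dip-slip × sin(dip) = 793 m × sin(68°) = 735 m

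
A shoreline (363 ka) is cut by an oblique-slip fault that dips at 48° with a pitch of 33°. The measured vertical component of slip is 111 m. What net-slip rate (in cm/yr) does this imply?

0.0755 cm/yr

dip-slip = throw / sin(dip) = 111 / sin(48°) = 149.4 m
net slip = dip-slip / sin(rake) = 149.4 / sin(33°) = 274.2 m
rate = 274.2 m / 363 ka = 0.000755 m/yr = 0.0755 cm/yr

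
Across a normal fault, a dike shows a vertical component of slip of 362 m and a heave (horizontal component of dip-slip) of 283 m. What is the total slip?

459 m

net slip = √(throw² + heave²) = √(362² + 283²) = 459 m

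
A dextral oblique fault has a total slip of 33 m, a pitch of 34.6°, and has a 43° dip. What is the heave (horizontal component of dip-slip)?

13.7 m

dip-slip = net slip × sin(rake) = 33 m × sin(34.6°) = 18.74 m
heave = dip-slip × cos(dip) = 18.74 × cos(43°) = 13.7 m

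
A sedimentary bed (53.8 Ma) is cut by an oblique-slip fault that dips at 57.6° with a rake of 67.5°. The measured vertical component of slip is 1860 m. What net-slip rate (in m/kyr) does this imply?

dip-slip = throw / sin(dip) = 1860 / sin(57.6°) = 2203 m
net slip = dip-slip / sin(rake) = 2203 / sin(67.5°) = 2384 m
rate = 2384 m / 53.8 Ma = 0.0000443 m/yr = 0.0443 m/kyr

0.0443 m/kyr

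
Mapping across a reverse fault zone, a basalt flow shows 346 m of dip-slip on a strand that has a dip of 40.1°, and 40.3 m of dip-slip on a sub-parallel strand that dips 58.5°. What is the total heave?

heave_A = 346 × cos(40.1°) = 264.7 m
heave_B = 40.3 × cos(58.5°) = 21.06 m
total = 264.7 + 21.06 = 286 m

286 m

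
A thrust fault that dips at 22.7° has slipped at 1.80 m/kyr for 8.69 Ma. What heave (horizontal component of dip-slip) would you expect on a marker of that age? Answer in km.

dip-slip = rate × time = 1.80 m/kyr × 8.69 Ma = 15640 m
heave = dip-slip × cos(dip) = 15640 × cos(22.7°) = 14400 m = 14.4 km

14.4 km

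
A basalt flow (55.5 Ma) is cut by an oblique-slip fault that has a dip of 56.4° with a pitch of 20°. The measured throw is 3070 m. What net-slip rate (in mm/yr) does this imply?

0.194 mm/yr

dip-slip = throw / sin(dip) = 3070 / sin(56.4°) = 3686 m
net slip = dip-slip / sin(rake) = 3686 / sin(20°) = 10780 m
rate = 10780 m / 55.5 Ma = 0.000194 m/yr = 0.194 mm/yr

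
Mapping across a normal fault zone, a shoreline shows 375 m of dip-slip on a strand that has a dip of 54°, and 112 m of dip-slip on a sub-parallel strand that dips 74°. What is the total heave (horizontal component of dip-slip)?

heave_A = 375 × cos(54°) = 220.4 m
heave_B = 112 × cos(74°) = 30.87 m
total = 220.4 + 30.87 = 251 m

251 m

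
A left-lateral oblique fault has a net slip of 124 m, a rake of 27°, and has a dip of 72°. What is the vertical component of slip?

dip-slip = net slip × sin(rake) = 124 m × sin(27°) = 56.29 m
throw = dip-slip × sin(dip) = 56.29 × sin(72°) = 53.5 m

53.5 m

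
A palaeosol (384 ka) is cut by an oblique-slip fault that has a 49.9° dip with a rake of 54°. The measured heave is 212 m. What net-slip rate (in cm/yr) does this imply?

dip-slip = heave / cos(dip) = 212 / cos(49.9°) = 329.1 m
net slip = dip-slip / sin(rake) = 329.1 / sin(54°) = 406.8 m
rate = 406.8 m / 384 ka = 0.00106 m/yr = 0.106 cm/yr

0.106 cm/yr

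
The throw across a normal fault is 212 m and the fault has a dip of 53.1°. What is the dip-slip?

265 m

dip-slip = throw / sin(dip) = 212 / sin(53.1°) = 265 m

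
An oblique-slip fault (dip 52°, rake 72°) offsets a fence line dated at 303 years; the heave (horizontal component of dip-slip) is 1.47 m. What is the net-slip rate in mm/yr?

dip-slip = heave / cos(dip) = 1.47 / cos(52°) = 2.388 m
net slip = dip-slip / sin(rake) = 2.388 / sin(72°) = 2.511 m
rate = 2.511 m / 303 years = 0.00829 m/yr = 8.29 mm/yr

8.29 mm/yr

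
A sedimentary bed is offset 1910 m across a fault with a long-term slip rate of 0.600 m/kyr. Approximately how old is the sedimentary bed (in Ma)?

age = offset / rate = 1910 m / (0.600 m/kyr) = 3.18e+06 yr = 3.18 Ma

3.18 Ma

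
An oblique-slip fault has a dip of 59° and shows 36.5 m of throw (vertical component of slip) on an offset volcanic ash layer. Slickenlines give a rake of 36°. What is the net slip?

dip-slip = throw / sin(dip) = 36.5 / sin(59°) = 42.58 m
net slip = dip-slip / sin(rake) = 42.58 / sin(36°) = 72.4 m

72.4 m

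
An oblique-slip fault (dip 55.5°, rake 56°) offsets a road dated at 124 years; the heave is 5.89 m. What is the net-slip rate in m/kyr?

101 m/kyr

dip-slip = heave / cos(dip) = 5.89 / cos(55.5°) = 10.40 m
net slip = dip-slip / sin(rake) = 10.40 / sin(56°) = 12.54 m
rate = 12.54 m / 124 years = 0.101 m/yr = 101 m/kyr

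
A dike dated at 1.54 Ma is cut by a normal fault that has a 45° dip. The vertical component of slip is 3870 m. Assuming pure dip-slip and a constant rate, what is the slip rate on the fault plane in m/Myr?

dip-slip = throw / sin(dip) = 3870 m / sin(45°) = 5473 m
rate = 5473 m / 1.54 Ma = 0.00355 m/yr = 3550 m/Myr

3550 m/Myr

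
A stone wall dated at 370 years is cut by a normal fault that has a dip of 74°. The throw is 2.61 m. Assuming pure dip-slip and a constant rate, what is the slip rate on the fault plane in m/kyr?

dip-slip = throw / sin(dip) = 2.61 m / sin(74°) = 2.715 m
rate = 2.715 m / 370 years = 0.00734 m/yr = 7.34 m/kyr

7.34 m/kyr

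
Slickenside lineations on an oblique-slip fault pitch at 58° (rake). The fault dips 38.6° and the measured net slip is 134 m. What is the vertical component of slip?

70.9 m

dip-slip = net slip × sin(rake) = 134 m × sin(58°) = 113.6 m
throw = dip-slip × sin(dip) = 113.6 × sin(38.6°) = 70.9 m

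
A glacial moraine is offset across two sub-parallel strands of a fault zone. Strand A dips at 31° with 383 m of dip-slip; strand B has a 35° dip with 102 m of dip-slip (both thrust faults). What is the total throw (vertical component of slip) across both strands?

throw_A = 383 × sin(31°) = 197.3 m
throw_B = 102 × sin(35°) = 58.50 m
total = 197.3 + 58.50 = 256 m

256 m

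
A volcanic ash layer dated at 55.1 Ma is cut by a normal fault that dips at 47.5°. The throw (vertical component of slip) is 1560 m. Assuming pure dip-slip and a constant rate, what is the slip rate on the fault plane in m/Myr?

dip-slip = throw / sin(dip) = 1560 m / sin(47.5°) = 2116 m
rate = 2116 m / 55.1 Ma = 0.0000384 m/yr = 38.4 m/Myr

38.4 m/Myr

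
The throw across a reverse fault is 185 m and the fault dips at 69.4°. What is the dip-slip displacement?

dip-slip = throw / sin(dip) = 185 / sin(69.4°) = 198 m

198 m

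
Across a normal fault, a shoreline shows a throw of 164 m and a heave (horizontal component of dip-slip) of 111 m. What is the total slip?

198 m

net slip = √(throw² + heave²) = √(164² + 111²) = 198 m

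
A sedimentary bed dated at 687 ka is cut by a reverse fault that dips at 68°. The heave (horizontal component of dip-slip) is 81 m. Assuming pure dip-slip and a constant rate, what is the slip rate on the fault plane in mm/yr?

0.315 mm/yr

dip-slip = heave / cos(dip) = 81 m / cos(68°) = 216.2 m
rate = 216.2 m / 687 ka = 0.000315 m/yr = 0.315 mm/yr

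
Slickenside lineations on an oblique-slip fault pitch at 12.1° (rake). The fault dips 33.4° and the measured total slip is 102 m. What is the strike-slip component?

strike-slip = net slip × cos(rake) = 102 m × cos(12.1°) = 99.7 m

99.7 m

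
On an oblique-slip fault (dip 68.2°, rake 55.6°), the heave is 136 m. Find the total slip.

dip-slip = heave / cos(dip) = 136 / cos(68.2°) = 366.2 m
net slip = dip-slip / sin(rake) = 366.2 / sin(55.6°) = 444 m

444 m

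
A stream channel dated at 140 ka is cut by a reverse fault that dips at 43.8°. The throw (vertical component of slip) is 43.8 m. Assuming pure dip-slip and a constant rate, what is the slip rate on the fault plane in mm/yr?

0.452 mm/yr

dip-slip = throw / sin(dip) = 43.8 m / sin(43.8°) = 63.28 m
rate = 63.28 m / 140 ka = 0.000452 m/yr = 0.452 mm/yr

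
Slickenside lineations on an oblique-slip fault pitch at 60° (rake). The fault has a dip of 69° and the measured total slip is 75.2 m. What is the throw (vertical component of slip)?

dip-slip = net slip × sin(rake) = 75.2 m × sin(60°) = 65.13 m
throw = dip-slip × sin(dip) = 65.13 × sin(69°) = 60.8 m

60.8 m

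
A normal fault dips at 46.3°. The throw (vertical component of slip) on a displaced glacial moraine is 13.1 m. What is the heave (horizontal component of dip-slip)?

12.5 m

heave = throw / tan(dip) = 13.1 / tan(46.3°) = 12.5 m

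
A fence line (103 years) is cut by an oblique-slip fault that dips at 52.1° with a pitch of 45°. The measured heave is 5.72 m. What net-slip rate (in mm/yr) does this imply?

dip-slip = heave / cos(dip) = 5.72 / cos(52.1°) = 9.312 m
net slip = dip-slip / sin(rake) = 9.312 / sin(45°) = 13.17 m
rate = 13.17 m / 103 years = 0.128 m/yr = 128 mm/yr

128 mm/yr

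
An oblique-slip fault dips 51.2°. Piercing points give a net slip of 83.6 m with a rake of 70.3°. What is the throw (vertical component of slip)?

dip-slip = net slip × sin(rake) = 83.6 m × sin(70.3°) = 78.71 m
throw = dip-slip × sin(dip) = 78.71 × sin(51.2°) = 61.3 m

61.3 m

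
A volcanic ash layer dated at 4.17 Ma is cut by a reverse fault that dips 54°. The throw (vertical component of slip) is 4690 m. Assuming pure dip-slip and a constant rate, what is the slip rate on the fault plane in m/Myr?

dip-slip = throw / sin(dip) = 4690 m / sin(54°) = 5797 m
rate = 5797 m / 4.17 Ma = 0.00139 m/yr = 1390 m/Myr

1390 m/Myr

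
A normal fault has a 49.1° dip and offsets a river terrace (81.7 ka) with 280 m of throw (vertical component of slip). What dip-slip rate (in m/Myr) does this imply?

dip-slip = throw / sin(dip) = 280 m / sin(49.1°) = 370.4 m
rate = 370.4 m / 81.7 ka = 0.00453 m/yr = 4530 m/Myr

4530 m/Myr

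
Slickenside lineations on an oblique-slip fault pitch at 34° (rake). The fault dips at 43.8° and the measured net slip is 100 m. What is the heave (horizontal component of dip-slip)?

40.4 m

dip-slip = net slip × sin(rake) = 100 m × sin(34°) = 55.92 m
heave = dip-slip × cos(dip) = 55.92 × cos(43.8°) = 40.4 m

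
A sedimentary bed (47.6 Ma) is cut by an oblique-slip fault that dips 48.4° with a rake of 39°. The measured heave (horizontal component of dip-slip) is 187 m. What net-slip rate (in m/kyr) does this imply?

dip-slip = heave / cos(dip) = 187 / cos(48.4°) = 281.7 m
net slip = dip-slip / sin(rake) = 281.7 / sin(39°) = 447.6 m
rate = 447.6 m / 47.6 Ma = 0.00000940 m/yr = 0.00940 m/kyr

0.00940 m/kyr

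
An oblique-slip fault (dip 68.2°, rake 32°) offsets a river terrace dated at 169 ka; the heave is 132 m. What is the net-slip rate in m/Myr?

3970 m/Myr

dip-slip = heave / cos(dip) = 132 / cos(68.2°) = 355.4 m
net slip = dip-slip / sin(rake) = 355.4 / sin(32°) = 670.7 m
rate = 670.7 m / 169 ka = 0.00397 m/yr = 3970 m/Myr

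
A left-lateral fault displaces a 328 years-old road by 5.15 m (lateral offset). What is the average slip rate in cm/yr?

1.57 cm/yr

rate = 5.15 m / 328 years = 0.0157 m/yr = 1.57 cm/yr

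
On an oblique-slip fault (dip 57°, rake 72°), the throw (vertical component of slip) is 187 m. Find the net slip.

dip-slip = throw / sin(dip) = 187 / sin(57°) = 223 m
net slip = dip-slip / sin(rake) = 223 / sin(72°) = 234 m

234 m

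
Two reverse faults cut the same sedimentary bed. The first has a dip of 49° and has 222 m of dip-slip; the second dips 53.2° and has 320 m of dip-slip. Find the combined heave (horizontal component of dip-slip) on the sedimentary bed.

heave_A = 222 × cos(49°) = 145.6 m
heave_B = 320 × cos(53.2°) = 191.7 m
total = 145.6 + 191.7 = 337 m

337 m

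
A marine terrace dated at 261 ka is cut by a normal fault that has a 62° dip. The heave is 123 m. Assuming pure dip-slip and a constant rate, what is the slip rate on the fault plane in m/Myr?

1000 m/Myr

dip-slip = heave / cos(dip) = 123 m / cos(62°) = 262 m
rate = 262 m / 261 ka = 0.00100 m/yr = 1000 m/Myr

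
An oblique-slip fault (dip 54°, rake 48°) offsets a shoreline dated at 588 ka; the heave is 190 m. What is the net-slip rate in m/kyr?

dip-slip = heave / cos(dip) = 190 / cos(54°) = 323.2 m
net slip = dip-slip / sin(rake) = 323.2 / sin(48°) = 435 m
rate = 435 m / 588 ka = 0.000740 m/yr = 0.740 m/kyr

0.740 m/kyr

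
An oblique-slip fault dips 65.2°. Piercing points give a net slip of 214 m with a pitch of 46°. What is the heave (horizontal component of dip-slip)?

dip-slip = net slip × sin(rake) = 214 m × sin(46°) = 153.9 m
heave = dip-slip × cos(dip) = 153.9 × cos(65.2°) = 64.6 m

64.6 m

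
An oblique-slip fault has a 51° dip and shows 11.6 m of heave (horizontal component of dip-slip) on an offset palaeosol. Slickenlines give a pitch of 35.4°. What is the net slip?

dip-slip = heave / cos(dip) = 11.6 / cos(51°) = 18.43 m
net slip = dip-slip / sin(rake) = 18.43 / sin(35.4°) = 31.8 m

31.8 m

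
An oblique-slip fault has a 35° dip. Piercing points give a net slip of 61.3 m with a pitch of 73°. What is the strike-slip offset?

strike-slip = net slip × cos(rake) = 61.3 m × cos(73°) = 17.9 m

17.9 m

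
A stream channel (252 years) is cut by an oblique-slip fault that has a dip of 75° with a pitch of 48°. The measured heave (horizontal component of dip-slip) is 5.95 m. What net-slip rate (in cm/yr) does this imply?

dip-slip = heave / cos(dip) = 5.95 / cos(75°) = 22.99 m
net slip = dip-slip / sin(rake) = 22.99 / sin(48°) = 30.93 m
rate = 30.93 m / 252 years = 0.123 m/yr = 12.3 cm/yr

12.3 cm/yr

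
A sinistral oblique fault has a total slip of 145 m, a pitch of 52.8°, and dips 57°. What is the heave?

dip-slip = net slip × sin(rake) = 145 m × sin(52.8°) = 115.5 m
heave = dip-slip × cos(dip) = 115.5 × cos(57°) = 62.9 m

62.9 m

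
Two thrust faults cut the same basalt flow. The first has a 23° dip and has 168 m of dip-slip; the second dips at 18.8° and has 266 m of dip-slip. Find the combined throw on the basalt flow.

throw_A = 168 × sin(23°) = 65.64 m
throw_B = 266 × sin(18.8°) = 85.72 m
total = 65.64 + 85.72 = 151 m

151 m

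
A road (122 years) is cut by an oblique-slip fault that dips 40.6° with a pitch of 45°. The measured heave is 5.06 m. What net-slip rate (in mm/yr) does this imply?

77.3 mm/yr

dip-slip = heave / cos(dip) = 5.06 / cos(40.6°) = 6.664 m
net slip = dip-slip / sin(rake) = 6.664 / sin(45°) = 9.425 m
rate = 9.425 m / 122 years = 0.0773 m/yr = 77.3 mm/yr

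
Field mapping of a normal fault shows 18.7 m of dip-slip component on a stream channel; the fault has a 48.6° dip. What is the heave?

heave = dip-slip × cos(dip) = 18.7 m × cos(48.6°) = 12.4 m

12.4 m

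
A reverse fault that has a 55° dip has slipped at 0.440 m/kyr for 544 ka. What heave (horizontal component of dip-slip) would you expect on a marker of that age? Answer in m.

137 m

dip-slip = rate × time = 0.440 m/kyr × 544 ka = 239.4 m
heave = dip-slip × cos(dip) = 239.4 × cos(55°) = 137 m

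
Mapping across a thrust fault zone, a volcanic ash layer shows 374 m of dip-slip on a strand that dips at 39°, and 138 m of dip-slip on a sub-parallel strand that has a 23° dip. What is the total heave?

heave_A = 374 × cos(39°) = 290.7 m
heave_B = 138 × cos(23°) = 127 m
total = 290.7 + 127 = 418 m

418 m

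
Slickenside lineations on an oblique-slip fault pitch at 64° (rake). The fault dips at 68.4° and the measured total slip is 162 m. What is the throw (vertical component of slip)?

dip-slip = net slip × sin(rake) = 162 m × sin(64°) = 145.6 m
throw = dip-slip × sin(dip) = 145.6 × sin(68.4°) = 135 m

135 m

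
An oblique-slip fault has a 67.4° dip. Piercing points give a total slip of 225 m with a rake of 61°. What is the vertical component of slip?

dip-slip = net slip × sin(rake) = 225 m × sin(61°) = 196.8 m
throw = dip-slip × sin(dip) = 196.8 × sin(67.4°) = 182 m

182 m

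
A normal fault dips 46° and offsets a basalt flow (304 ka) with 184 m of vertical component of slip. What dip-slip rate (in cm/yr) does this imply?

dip-slip = throw / sin(dip) = 184 m / sin(46°) = 255.8 m
rate = 255.8 m / 304 ka = 0.000841 m/yr = 0.0841 cm/yr

0.0841 cm/yr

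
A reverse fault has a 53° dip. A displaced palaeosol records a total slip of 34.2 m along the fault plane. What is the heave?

20.6 m

heave = dip-slip × cos(dip) = 34.2 m × cos(53°) = 20.6 m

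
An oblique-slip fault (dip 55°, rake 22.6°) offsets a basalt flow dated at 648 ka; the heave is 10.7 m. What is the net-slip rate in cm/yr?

0.00749 cm/yr

dip-slip = heave / cos(dip) = 10.7 / cos(55°) = 18.65 m
net slip = dip-slip / sin(rake) = 18.65 / sin(22.6°) = 48.54 m
rate = 48.54 m / 648 ka = 0.0000749 m/yr = 0.00749 cm/yr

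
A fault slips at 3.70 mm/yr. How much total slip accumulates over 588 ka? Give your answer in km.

slip = rate × time = 3.70 mm/yr × 588 ka = 2180 m = 2.18 km

2.18 km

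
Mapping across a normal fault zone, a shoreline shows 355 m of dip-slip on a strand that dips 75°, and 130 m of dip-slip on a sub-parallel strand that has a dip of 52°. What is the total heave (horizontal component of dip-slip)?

heave_A = 355 × cos(75°) = 91.88 m
heave_B = 130 × cos(52°) = 80.04 m
total = 91.88 + 80.04 = 172 m

172 m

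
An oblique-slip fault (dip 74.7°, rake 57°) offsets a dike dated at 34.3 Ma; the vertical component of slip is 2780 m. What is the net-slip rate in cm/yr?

dip-slip = throw / sin(dip) = 2780 / sin(74.7°) = 2882 m
net slip = dip-slip / sin(rake) = 2882 / sin(57°) = 3437 m
rate = 3437 m / 34.3 Ma = 0.000100 m/yr = 0.0100 cm/yr

0.0100 cm/yr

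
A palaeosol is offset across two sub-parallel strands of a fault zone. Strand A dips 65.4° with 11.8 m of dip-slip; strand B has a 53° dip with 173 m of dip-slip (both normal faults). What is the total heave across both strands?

109 m

heave_A = 11.8 × cos(65.4°) = 4.912 m
heave_B = 173 × cos(53°) = 104.1 m
total = 4.912 + 104.1 = 109 m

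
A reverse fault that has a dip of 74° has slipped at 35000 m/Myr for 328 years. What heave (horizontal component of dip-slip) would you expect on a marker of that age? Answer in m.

dip-slip = rate × time = 35000 m/Myr × 328 years = 11.48 m
heave = dip-slip × cos(dip) = 11.48 × cos(74°) = 3.16 m

3.16 m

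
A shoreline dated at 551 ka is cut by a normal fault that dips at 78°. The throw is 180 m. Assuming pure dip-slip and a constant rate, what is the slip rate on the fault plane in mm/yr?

dip-slip = throw / sin(dip) = 180 m / sin(78°) = 184 m
rate = 184 m / 551 ka = 0.000334 m/yr = 0.334 mm/yr

0.334 mm/yr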